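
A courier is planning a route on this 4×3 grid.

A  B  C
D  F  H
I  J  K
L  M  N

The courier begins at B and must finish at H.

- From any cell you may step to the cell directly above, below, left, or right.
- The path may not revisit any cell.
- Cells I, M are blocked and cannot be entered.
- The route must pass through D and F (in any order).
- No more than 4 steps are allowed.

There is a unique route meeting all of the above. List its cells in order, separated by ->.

B -> A -> D -> F -> H

Any route must reach D and F and still end at H within 4 moves, so the order of the required stops is forced.
Route from B: left to A, down to D, 2× right (reaching H) — 4 moves in all.
Check: all required cells visited; 4 ≤ 4 moves.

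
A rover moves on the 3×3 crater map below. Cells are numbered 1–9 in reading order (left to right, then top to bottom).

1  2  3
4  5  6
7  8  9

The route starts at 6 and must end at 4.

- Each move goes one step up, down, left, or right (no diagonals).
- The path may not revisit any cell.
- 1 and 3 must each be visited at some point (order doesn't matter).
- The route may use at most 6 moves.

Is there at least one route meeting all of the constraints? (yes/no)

yes

One route that works: 6 → 3 → 2 → 1 → 4.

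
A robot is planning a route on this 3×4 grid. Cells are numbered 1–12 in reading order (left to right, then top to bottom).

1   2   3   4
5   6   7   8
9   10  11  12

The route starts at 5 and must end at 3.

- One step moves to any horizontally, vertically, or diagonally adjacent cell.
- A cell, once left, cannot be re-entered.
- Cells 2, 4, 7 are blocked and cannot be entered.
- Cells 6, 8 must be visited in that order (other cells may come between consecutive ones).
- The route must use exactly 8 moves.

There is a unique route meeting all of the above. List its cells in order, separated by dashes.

5 - 1 - 6 - 9 - 10 - 11 - 12 - 8 - 3

The waypoints must appear in the order 6, 8, with no cell reused.
Route from 5: up to 1, down-right to 6, down-left to 9, 3× right (reaching 12), up to 8, up-left to 3 — 8 moves in all.
Check: order respected (6 at step 2, 8 at step 7); 8 moves as required.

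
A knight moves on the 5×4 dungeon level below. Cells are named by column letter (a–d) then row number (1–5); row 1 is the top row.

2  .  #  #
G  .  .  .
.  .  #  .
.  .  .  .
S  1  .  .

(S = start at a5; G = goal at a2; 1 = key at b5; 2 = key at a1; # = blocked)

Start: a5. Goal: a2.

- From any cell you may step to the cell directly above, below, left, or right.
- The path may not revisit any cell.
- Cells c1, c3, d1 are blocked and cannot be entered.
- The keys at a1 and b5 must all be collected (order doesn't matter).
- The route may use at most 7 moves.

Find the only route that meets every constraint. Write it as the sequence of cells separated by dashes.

a5 - b5 - b4 - b3 - b2 - b1 - a1 - a2

The budget equals the shortest possible length, so every move has to be on a shortest route through the required cells.
Route from a5: right 1 to b5, up 4 to b1, left 1 to a1, down 1 to a2 — 7 moves in all.
Check: all required cells visited; 7 ≤ 7 moves.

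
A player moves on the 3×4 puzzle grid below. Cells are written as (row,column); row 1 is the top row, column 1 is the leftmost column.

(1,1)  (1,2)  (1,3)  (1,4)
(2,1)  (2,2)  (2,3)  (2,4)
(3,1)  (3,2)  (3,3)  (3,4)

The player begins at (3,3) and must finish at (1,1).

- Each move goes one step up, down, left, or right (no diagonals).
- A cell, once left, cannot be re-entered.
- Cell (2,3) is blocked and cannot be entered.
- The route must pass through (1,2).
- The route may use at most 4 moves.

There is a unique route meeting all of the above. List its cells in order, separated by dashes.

(3,3) - (3,2) - (2,2) - (1,2) - (1,1)

The 4-move cap with required stops at (1,2) leaves no slack for detours.
Route from (3,3): left to (3,2), 2× up (reaching (1,2)), left to (1,1) — 4 moves in all.
Check: all required cells visited; 4 ≤ 4 moves.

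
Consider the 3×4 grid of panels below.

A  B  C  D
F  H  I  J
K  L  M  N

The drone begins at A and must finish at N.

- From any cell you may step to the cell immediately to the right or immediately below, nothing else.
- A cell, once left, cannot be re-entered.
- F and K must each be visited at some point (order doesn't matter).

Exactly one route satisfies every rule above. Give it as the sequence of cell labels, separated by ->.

Moves only go right or down, so the column and row indices never decrease.
Route from A: 2× down (reaching K), 3× right (reaching N) — 5 moves in all.
Check: all required cells visited.

A -> F -> K -> L -> M -> N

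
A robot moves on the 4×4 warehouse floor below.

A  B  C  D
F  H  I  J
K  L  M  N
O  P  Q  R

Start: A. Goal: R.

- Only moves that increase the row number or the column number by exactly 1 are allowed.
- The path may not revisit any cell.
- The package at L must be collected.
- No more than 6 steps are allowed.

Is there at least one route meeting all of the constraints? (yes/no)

One route that works: A → F → K → L → P → Q → R.

yes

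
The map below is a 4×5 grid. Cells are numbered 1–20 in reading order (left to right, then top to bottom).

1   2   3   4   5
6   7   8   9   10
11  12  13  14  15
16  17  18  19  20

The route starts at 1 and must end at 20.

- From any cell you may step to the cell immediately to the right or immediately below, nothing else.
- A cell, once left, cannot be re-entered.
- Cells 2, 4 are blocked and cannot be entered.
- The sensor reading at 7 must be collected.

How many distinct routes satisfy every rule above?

A right/down-only route from 1 to 20 makes exactly 3 down-moves and 4 right-moves in some order.
With no other constraints that would be C(7,3) = 35 routes.
Split at 7 and multiply the segment counts (each segment already excludes blocked cells): 1→7: 1; 7→20: 10; product = 10.
That gives 10 routes.

10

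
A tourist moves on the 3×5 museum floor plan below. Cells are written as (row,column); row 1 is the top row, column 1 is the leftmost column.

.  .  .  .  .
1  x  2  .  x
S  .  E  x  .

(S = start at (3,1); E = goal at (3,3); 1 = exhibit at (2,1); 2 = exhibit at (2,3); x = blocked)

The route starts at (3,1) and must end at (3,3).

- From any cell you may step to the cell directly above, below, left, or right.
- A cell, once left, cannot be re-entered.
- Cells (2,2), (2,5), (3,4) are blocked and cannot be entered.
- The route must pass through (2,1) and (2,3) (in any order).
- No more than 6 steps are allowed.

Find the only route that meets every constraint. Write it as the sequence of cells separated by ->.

The budget equals the shortest possible length, so every move has to be on a shortest route through the required cells.
Route from (3,1): 2× up (reaching (1,1)), 2× right (reaching (1,3)), 2× down (reaching (3,3)) — 6 moves in all.
Check: all required cells visited; 6 ≤ 6 moves.

(3,1) -> (2,1) -> (1,1) -> (1,2) -> (1,3) -> (2,3) -> (3,3)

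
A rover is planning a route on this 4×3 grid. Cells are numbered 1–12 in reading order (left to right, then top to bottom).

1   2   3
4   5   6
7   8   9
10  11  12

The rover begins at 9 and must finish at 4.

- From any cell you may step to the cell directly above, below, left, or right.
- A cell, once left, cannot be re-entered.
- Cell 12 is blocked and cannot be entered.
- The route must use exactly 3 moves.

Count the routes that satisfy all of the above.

Need simple routes of exactly 3 moves from 9 to 4 (Manhattan distance 3, so 0 moves are spent on a detour and 0 undoing it).
Enumerating: 9 6 5 4 | 9 8 5 4 | 9 8 7 4.
That gives 3 routes.

3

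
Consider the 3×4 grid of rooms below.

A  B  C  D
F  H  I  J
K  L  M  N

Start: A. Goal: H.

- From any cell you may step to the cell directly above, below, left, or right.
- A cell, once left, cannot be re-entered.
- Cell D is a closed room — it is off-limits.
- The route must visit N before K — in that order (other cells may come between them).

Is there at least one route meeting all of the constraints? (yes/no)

yes

One route that works: A → B → C → I → J → N → M → L → K → F → H.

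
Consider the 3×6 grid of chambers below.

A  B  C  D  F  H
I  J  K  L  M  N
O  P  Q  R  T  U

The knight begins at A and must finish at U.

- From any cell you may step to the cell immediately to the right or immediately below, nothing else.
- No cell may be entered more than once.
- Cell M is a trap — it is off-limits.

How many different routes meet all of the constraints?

11

A right/down-only route from A to U makes exactly 2 down-moves and 5 right-moves in some order.
With no other constraints that would be C(7,2) = 21 routes.
Subtract routes through each blocked cell (inclusion–exclusion for overlaps): − through M: 10 → 11.
That gives 11 routes.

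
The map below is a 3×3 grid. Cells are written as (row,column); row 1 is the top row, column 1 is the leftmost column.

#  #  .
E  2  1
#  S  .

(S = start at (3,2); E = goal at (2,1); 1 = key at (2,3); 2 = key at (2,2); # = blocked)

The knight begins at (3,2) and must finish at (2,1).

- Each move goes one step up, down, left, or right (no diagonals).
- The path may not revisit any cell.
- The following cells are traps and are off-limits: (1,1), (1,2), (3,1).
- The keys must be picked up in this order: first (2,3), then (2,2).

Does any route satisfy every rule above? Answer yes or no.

One route that works: (3,2) → (3,3) → (2,3) → (2,2) → (2,1).

yes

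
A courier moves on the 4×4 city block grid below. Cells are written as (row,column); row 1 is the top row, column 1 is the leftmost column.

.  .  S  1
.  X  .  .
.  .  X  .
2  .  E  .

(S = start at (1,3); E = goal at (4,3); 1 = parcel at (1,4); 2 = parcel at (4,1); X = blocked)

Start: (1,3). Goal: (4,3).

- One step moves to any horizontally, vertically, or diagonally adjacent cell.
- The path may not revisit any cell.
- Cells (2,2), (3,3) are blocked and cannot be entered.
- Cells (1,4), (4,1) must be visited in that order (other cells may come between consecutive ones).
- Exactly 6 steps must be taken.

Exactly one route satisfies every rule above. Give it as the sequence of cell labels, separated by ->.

The waypoints must appear in the order (1,4), (4,1), with no cell reused.
Route from (1,3): right 1 to (1,4), down-left 3 to (4,1), right 2 to (4,3) — 6 moves in all.
Check: order respected (1 at step 1, 2 at step 4); 6 moves as required.

(1,3) -> (1,4) -> (2,3) -> (3,2) -> (4,1) -> (4,2) -> (4,3)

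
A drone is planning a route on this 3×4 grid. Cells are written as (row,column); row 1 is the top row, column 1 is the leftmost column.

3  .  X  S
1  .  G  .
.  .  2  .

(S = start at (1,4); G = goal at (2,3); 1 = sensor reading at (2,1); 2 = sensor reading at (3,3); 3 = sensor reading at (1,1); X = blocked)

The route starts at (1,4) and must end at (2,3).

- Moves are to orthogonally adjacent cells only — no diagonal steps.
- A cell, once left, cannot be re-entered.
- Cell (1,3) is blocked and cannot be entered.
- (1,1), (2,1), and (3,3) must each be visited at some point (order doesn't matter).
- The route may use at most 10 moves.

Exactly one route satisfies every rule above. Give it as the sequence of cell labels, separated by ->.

Any route must reach (1,1), (2,1), and (3,3) and still end at (2,3) within 10 moves, so the order of the required stops is forced.
Route from (1,4): down 2 to (3,4), left 3 to (3,1), up 2 to (1,1), right 1 to (1,2), down 1 to (2,2), right 1 to (2,3) — 10 moves in all.
Check: all required cells visited; 10 ≤ 10 moves.

(1,4) -> (2,4) -> (3,4) -> (3,3) -> (3,2) -> (3,1) -> (2,1) -> (1,1) -> (1,2) -> (2,2) -> (2,3)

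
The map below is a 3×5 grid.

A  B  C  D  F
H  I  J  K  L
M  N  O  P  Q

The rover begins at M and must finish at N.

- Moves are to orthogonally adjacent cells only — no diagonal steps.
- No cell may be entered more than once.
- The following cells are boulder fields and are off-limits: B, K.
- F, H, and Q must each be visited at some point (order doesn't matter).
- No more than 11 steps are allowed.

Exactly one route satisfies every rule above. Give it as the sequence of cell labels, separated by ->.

The budget equals the shortest possible length, so every move has to be on a shortest route through the required cells.
Route from M: up to H, 2× right (reaching J), up to C, 2× right (reaching F), 2× down (reaching Q), 3× left (reaching N) — 11 moves in all.
Check: all required cells visited; 11 ≤ 11 moves.

M -> H -> I -> J -> C -> D -> F -> L -> Q -> P -> O -> N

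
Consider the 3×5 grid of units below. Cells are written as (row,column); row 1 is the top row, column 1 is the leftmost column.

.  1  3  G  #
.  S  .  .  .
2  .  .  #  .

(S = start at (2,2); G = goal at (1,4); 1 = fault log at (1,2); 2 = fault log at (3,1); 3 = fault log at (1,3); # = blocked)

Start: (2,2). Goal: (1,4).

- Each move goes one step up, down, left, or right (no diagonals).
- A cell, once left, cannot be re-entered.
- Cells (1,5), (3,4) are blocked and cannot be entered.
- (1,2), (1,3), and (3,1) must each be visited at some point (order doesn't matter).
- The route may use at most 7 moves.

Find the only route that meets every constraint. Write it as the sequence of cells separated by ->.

Any route must reach (1,2), (1,3), and (3,1) and still end at (1,4) within 7 moves, so the order of the required stops is forced.
Route from (2,2): down 1 to (3,2), left 1 to (3,1), up 2 to (1,1), right 3 to (1,4) — 7 moves in all.
Check: all required cells visited; 7 ≤ 7 moves.

(2,2) -> (3,2) -> (3,1) -> (2,1) -> (1,1) -> (1,2) -> (1,3) -> (1,4)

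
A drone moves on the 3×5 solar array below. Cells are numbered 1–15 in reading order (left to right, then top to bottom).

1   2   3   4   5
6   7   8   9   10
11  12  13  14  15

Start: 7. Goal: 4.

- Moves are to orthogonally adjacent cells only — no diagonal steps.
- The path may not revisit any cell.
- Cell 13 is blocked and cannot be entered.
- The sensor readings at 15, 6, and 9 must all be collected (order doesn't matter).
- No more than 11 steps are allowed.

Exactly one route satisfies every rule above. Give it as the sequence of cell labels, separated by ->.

The 11-move cap with required stops at 15, 6, 9 leaves no slack for detours.
Route from 7: left 1 to 6, up 1 to 1, right 2 to 3, down 1 to 8, right 1 to 9, down 1 to 14, right 1 to 15, up 2 to 5, left 1 to 4 — 11 moves in all.
Check: all required cells visited; 11 ≤ 11 moves.

7 -> 6 -> 1 -> 2 -> 3 -> 8 -> 9 -> 14 -> 15 -> 10 -> 5 -> 4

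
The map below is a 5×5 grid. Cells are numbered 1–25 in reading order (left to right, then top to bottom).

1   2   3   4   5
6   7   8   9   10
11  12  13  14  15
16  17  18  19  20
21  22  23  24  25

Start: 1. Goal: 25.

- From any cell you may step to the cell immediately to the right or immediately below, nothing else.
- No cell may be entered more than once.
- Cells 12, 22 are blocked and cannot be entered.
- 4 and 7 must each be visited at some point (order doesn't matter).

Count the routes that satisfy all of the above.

0

A right/down-only route from 1 to 25 makes exactly 4 down-moves and 4 right-moves in some order.
With no other constraints that would be C(8,4) = 70 routes.
7 is below but to the left of 4: going 4 → 7 would need a leftward move and 7 → 4 an upward move, so no right/down-only route can visit both required cells.
No route satisfies every constraint, so the count is 0.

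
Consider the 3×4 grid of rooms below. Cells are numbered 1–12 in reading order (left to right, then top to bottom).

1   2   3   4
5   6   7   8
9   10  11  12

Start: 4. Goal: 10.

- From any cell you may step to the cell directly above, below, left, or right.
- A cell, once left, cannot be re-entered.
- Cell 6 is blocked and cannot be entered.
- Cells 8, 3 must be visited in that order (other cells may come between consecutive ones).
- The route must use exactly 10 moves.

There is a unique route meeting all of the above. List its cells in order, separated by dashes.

4 - 8 - 12 - 11 - 7 - 3 - 2 - 1 - 5 - 9 - 10

The waypoints must appear in the order 8, 3, with no cell reused.
Route from 4: down 2 to 12, left 1 to 11, up 2 to 3, left 2 to 1, down 2 to 9, right 1 to 10 — 10 moves in all.
Check: order respected (8 at step 1, 3 at step 5); 10 moves as required.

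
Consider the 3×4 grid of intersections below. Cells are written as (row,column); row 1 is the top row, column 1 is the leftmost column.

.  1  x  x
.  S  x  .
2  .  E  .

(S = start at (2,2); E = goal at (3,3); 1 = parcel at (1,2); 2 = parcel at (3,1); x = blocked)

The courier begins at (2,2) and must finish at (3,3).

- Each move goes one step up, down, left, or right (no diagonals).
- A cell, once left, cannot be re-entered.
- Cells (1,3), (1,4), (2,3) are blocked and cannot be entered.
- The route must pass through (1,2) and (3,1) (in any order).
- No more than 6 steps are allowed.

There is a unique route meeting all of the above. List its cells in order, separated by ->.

(2,2) -> (1,2) -> (1,1) -> (2,1) -> (3,1) -> (3,2) -> (3,3)

The budget equals the shortest possible length, so every move has to be on a shortest route through the required cells.
Route from (2,2): up to (1,2), left to (1,1), 2× down (reaching (3,1)), 2× right (reaching (3,3)) — 6 moves in all.
Check: all required cells visited; 6 ≤ 6 moves.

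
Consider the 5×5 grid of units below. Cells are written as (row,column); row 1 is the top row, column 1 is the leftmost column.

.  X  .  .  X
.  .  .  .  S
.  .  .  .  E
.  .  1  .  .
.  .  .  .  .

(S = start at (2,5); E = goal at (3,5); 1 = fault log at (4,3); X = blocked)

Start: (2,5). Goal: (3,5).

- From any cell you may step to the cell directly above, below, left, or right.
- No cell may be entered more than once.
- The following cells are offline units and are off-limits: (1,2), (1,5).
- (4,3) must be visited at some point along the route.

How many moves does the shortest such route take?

7

Any route passes through (4,3) somewhere between (2,5) and (3,5). Summing Manhattan distances along the two legs ((2,5) → (4,3) → (3,5)) gives a lower bound of 4 + 3 = 7 moves.
A route of 7 moves achieves this: (2,5) → (2,4) → (3,4) → (3,3) → (4,3) → (4,4) → (4,5) → (3,5).
Since 7 matches the lower bound, it is optimal.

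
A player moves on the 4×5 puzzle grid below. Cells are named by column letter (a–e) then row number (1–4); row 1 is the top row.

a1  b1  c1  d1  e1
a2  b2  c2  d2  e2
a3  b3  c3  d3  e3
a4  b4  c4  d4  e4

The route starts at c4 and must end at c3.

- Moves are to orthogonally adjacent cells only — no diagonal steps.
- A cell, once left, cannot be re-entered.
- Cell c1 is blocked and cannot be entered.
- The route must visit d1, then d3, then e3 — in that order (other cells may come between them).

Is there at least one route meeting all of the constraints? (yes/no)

Ignoring the required order, 19 revisit-free routes from c4 to c3 pass through all of d1, d3, and e3; the waypoint orders that occur are d1 → e3 → d3 (12); d3 → e3 → d1 (6); e3 → d1 → d3 (1) — never d1 → d3 → e3.

no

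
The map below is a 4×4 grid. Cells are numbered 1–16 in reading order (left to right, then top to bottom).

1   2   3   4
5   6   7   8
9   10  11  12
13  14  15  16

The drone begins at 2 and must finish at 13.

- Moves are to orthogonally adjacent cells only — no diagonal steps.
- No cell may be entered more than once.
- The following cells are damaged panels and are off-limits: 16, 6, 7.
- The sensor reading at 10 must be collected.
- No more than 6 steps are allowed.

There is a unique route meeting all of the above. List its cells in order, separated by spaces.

2 1 5 9 10 14 13

The 6-move cap with required stops at 10 leaves no slack for detours.
Route from 2: left 1 to 1, down 2 to 9, right 1 to 10, down 1 to 14, left 1 to 13 — 6 moves in all.
Check: all required cells visited; 6 ≤ 6 moves.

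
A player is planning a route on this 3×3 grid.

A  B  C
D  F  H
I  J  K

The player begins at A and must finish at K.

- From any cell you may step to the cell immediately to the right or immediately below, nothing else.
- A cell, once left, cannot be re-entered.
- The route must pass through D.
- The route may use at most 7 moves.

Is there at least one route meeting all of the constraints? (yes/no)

yes

One route that works: A → D → I → J → K.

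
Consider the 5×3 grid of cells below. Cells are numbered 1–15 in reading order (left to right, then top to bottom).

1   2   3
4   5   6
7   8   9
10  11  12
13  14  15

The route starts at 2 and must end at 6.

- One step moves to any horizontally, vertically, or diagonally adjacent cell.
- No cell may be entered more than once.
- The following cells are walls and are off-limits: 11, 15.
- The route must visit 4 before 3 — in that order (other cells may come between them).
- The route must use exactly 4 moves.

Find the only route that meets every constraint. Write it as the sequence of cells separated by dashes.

The waypoints must appear in the order 4, 3, with no cell reused.
Route from 2: down-left to 4, right to 5, up-right to 3, down to 6 — 4 moves in all.
Check: order respected (4 at step 1, 3 at step 3); 4 moves as required.

2 - 4 - 5 - 3 - 6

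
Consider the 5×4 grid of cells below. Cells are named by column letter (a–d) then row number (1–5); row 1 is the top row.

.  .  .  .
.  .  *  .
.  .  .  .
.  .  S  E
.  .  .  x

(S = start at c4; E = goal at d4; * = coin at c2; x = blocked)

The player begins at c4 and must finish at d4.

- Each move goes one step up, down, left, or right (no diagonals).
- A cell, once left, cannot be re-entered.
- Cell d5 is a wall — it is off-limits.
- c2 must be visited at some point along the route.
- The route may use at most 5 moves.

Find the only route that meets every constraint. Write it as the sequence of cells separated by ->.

Any route must reach c2 and still end at d4 within 5 moves, so the order of the required stops is forced.
Route from c4: up 2 to c2, right 1 to d2, down 2 to d4 — 5 moves in all.
Check: all required cells visited; 5 ≤ 5 moves.

c4 -> c3 -> c2 -> d2 -> d3 -> d4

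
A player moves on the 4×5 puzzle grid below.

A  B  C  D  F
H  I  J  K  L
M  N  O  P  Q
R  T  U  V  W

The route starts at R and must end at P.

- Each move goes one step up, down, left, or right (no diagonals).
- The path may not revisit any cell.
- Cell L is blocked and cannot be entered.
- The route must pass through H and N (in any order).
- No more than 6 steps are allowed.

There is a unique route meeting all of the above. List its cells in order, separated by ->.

R -> M -> H -> I -> N -> O -> P

Any route must reach H and N and still end at P within 6 moves, so the order of the required stops is forced.
Route from R: 2× up (reaching H), right to I, down to N, 2× right (reaching P) — 6 moves in all.
Check: all required cells visited; 6 ≤ 6 moves.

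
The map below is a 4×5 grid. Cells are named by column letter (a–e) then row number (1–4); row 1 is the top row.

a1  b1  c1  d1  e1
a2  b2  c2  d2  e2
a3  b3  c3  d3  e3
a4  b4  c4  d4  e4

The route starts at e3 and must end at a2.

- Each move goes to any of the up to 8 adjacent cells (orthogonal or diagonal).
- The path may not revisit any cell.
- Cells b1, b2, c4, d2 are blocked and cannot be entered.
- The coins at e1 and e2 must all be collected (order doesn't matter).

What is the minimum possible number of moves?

Any route passes through e1 and e2 in some order between e3 and a2. Summing Chebyshev distances along each leg and taking the cheapest ordering (e3 → e2 → e1 → a2) gives a lower bound of 1 + 1 + 4 = 6 moves.
A route of 6 moves achieves this: e3 → e2 → e1 → d1 → c2 → b3 → a2.
Since 6 matches the lower bound, it is optimal.

6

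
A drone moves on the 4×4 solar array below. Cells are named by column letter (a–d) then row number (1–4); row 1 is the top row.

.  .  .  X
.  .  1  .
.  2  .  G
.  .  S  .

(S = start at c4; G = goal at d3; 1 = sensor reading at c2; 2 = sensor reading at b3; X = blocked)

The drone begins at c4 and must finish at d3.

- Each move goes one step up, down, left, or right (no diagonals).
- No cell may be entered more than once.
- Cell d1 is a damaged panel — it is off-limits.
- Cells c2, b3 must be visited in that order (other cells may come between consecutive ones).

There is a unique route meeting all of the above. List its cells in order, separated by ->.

c4 -> b4 -> a4 -> a3 -> a2 -> a1 -> b1 -> c1 -> c2 -> b2 -> b3 -> c3 -> d3

The waypoints must appear in the order c2, b3, with no cell reused.
Route from c4: left 2 to a4, up 3 to a1, right 2 to c1, down 1 to c2, left 1 to b2, down 1 to b3, right 2 to d3 — 12 moves in all.
Check: order respected (1 at step 8, 2 at step 10).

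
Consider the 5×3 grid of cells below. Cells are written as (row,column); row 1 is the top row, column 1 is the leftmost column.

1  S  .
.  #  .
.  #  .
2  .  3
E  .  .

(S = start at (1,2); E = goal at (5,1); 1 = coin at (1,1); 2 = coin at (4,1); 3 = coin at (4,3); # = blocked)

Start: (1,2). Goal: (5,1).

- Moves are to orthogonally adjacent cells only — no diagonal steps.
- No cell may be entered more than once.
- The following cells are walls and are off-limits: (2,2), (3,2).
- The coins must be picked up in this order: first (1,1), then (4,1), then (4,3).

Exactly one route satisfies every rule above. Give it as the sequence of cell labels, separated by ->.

(1,2) -> (1,1) -> (2,1) -> (3,1) -> (4,1) -> (4,2) -> (4,3) -> (5,3) -> (5,2) -> (5,1)

The waypoints must appear in the order (1,1), (4,1), (4,3), with no cell reused.
Route from (1,2): left to (1,1), 3× down (reaching (4,1)), 2× right (reaching (4,3)), down to (5,3), 2× left (reaching (5,1)) — 9 moves in all.
Check: order respected (1 at step 1, 2 at step 4, 3 at step 6).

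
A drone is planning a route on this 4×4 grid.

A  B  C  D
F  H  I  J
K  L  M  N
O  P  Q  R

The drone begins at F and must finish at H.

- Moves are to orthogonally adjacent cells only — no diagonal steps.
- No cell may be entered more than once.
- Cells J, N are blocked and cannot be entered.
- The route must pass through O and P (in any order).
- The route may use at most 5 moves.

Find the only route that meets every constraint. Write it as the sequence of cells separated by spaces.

Any route must reach O and P and still end at H within 5 moves, so the order of the required stops is forced.
Route from F: 2× down (reaching O), right to P, 2× up (reaching H) — 5 moves in all.
Check: all required cells visited; 5 ≤ 5 moves.

F K O P L H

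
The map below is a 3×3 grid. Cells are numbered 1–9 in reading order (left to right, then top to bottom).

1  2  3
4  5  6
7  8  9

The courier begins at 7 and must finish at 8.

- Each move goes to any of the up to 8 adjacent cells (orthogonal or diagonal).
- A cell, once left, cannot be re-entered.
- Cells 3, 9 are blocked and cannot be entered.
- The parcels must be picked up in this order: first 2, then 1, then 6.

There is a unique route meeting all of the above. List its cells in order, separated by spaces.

7 4 2 1 5 6 8

The waypoints must appear in the order 2, 1, 6, with no cell reused.
Route from 7: up 1 to 4, up-right 1 to 2, left 1 to 1, down-right 1 to 5, right 1 to 6, down-left 1 to 8 — 6 moves in all.
Check: order respected (2 at step 2, 1 at step 3, 6 at step 5).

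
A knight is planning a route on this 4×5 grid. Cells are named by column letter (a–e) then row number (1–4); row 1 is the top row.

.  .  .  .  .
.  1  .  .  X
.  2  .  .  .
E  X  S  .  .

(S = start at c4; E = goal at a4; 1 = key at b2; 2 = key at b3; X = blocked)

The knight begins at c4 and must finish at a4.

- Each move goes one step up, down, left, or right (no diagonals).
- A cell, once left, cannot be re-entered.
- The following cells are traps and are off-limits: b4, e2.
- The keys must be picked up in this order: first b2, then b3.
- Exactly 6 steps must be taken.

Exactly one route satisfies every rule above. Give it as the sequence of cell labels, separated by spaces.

c4 c3 c2 b2 b3 a3 a4

The waypoints must appear in the order b2, b3, with no cell reused.
Route from c4: up 2 to c2, left 1 to b2, down 1 to b3, left 1 to a3, down 1 to a4 — 6 moves in all.
Check: order respected (1 at step 3, 2 at step 4); 6 moves as required.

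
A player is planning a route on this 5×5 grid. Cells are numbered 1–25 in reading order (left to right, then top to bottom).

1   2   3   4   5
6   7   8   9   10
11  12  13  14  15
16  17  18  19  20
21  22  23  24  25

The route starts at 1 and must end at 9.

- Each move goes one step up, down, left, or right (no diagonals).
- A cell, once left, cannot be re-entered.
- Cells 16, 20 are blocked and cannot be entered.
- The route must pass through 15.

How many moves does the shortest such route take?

8

Any route passes through 15 somewhere between 1 and 9. Summing Manhattan distances along the two legs (1 → 15 → 9) gives a lower bound of 6 + 2 = 8 moves.
A route of 8 moves achieves this: 1 → 6 → 11 → 12 → 13 → 14 → 15 → 10 → 9.
Since 8 matches the lower bound, it is optimal.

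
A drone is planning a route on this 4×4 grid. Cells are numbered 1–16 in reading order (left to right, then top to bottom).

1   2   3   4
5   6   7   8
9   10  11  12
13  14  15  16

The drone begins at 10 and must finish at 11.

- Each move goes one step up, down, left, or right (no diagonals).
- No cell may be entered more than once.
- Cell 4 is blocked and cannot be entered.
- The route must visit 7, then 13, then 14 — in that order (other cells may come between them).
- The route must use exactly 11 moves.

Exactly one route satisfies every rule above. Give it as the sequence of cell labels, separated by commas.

10, 6, 7, 3, 2, 1, 5, 9, 13, 14, 15, 11

The waypoints must appear in the order 7, 13, 14, with no cell reused.
Route from 10: up 1 to 6, right 1 to 7, up 1 to 3, left 2 to 1, down 3 to 13, right 2 to 15, up 1 to 11 — 11 moves in all.
Check: order respected (7 at step 2, 13 at step 8, 14 at step 9); 11 moves as required.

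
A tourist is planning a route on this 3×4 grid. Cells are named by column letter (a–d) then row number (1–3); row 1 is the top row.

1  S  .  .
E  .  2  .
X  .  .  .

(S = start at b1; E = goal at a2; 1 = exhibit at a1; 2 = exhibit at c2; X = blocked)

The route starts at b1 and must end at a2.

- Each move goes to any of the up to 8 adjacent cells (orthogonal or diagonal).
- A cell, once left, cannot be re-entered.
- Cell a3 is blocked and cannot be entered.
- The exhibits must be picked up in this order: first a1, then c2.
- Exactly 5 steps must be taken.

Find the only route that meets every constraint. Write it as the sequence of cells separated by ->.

The waypoints must appear in the order a1, c2, with no cell reused.
Route from b1: left 1 to a1, down-right 1 to b2, right 1 to c2, down-left 1 to b3, up-left 1 to a2 — 5 moves in all.
Check: order respected (1 at step 1, 2 at step 3); 5 moves as required.

b1 -> a1 -> b2 -> c2 -> b3 -> a2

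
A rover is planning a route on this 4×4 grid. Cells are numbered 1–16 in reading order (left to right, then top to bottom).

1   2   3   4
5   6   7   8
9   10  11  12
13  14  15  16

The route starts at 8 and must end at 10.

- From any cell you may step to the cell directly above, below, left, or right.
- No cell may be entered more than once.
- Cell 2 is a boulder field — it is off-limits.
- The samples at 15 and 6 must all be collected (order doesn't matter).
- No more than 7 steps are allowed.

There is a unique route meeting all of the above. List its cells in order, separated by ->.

8 -> 12 -> 16 -> 15 -> 11 -> 7 -> 6 -> 10

The budget equals the shortest possible length, so every move has to be on a shortest route through the required cells.
Route from 8: down 2 to 16, left 1 to 15, up 2 to 7, left 1 to 6, down 1 to 10 — 7 moves in all.
Check: all required cells visited; 7 ≤ 7 moves.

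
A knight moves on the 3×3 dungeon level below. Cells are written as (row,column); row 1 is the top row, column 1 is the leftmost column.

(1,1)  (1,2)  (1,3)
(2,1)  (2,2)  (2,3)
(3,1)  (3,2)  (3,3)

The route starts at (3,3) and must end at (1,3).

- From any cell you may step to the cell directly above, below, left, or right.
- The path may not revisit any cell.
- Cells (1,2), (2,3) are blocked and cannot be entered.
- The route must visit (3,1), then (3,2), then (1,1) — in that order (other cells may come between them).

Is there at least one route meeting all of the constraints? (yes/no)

no

The blocked cells wall (1,3) off from (3,3) completely — no sequence of moves reaches it at all, so no route can satisfy the rules.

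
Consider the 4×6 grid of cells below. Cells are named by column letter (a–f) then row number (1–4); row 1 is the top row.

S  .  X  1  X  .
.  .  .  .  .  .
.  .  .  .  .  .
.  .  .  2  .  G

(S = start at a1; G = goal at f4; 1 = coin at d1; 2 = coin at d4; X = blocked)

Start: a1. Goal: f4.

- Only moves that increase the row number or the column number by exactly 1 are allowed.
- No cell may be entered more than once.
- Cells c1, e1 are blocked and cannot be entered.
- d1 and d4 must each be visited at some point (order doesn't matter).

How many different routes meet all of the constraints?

A right/down-only route from a1 to f4 makes exactly 3 down-moves and 5 right-moves in some order.
With no other constraints that would be C(8,3) = 56 routes.
A monotone route can only reach the required cells in the order d1, d4, so split there and multiply the segment counts (each segment already excludes blocked cells): a1→d1: 0; d1→d4: 1; d4→f4: 1; product = 0.
No route satisfies every constraint, so the count is 0.

0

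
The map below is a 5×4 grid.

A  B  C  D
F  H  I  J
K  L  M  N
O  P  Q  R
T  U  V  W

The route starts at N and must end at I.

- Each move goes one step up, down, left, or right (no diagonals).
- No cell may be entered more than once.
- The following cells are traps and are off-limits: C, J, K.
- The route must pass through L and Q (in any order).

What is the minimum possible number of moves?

Any route passes through L and Q in some order between N and I. Summing Manhattan distances along each leg and taking the cheapest ordering (N → L → Q → I) gives a lower bound of 2 + 2 + 2 = 6 moves.
A route of 6 moves achieves this: N → R → Q → M → L → H → I.
Since 6 matches the lower bound, it is optimal.

6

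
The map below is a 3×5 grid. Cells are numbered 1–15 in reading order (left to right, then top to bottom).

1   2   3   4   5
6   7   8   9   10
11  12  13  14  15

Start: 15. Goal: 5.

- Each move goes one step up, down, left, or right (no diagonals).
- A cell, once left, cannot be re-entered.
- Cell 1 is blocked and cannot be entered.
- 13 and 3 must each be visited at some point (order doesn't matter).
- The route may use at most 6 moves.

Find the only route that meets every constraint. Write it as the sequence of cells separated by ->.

15 -> 14 -> 13 -> 8 -> 3 -> 4 -> 5

The budget equals the shortest possible length, so every move has to be on a shortest route through the required cells.
Route from 15: left 2 to 13, up 2 to 3, right 2 to 5 — 6 moves in all.
Check: all required cells visited; 6 ≤ 6 moves.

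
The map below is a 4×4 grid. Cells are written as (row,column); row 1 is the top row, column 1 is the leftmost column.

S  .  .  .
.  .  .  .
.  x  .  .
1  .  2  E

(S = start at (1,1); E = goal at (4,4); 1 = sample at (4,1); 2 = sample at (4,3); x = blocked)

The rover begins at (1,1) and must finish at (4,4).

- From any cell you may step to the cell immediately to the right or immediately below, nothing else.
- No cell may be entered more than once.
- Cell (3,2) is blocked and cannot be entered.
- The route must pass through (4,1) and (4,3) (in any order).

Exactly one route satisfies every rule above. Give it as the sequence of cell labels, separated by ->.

(1,1) -> (2,1) -> (3,1) -> (4,1) -> (4,2) -> (4,3) -> (4,4)

Moves only go right or down, so the column and row indices never decrease.
Route from (1,1): down 3 to (4,1), right 3 to (4,4) — 6 moves in all.
Check: all required cells visited.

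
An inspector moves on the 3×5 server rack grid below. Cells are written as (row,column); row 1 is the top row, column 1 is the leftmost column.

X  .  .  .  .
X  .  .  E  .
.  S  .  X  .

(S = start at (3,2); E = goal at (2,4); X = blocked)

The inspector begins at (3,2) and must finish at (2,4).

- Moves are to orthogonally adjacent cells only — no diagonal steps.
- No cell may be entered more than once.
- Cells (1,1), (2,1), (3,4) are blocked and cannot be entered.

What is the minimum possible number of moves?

The Manhattan distance from (3,2) to (2,4) is |3−2| + |2−4| = 3, so at least 3 moves are needed.
A route of 3 moves achieves this: (3,2) → (2,2) → (2,3) → (2,4).
Since 3 matches the lower bound, it is optimal.

3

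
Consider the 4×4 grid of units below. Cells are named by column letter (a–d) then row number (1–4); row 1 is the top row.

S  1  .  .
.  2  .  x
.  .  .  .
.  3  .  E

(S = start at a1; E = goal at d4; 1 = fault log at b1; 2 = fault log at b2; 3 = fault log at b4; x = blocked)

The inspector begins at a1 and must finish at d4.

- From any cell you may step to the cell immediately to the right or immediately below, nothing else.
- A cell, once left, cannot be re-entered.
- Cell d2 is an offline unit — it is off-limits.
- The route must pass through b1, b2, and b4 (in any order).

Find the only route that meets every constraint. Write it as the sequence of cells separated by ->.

Moves only go right or down, so the column and row indices never decrease.
Route from a1: right 1 to b1, down 3 to b4, right 2 to d4 — 6 moves in all.
Check: all required cells visited.

a1 -> b1 -> b2 -> b3 -> b4 -> c4 -> d4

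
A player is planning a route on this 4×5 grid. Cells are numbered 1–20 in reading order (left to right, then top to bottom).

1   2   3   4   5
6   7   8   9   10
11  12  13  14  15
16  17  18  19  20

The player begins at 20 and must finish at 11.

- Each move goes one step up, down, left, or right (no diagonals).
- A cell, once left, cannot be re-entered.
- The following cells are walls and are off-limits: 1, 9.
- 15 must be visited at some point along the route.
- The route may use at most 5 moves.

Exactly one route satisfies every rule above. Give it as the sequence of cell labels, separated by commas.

20, 15, 14, 13, 12, 11

The 5-move cap with required stops at 15 leaves no slack for detours.
Route from 20: up to 15, 4× left (reaching 11) — 5 moves in all.
Check: all required cells visited; 5 ≤ 5 moves.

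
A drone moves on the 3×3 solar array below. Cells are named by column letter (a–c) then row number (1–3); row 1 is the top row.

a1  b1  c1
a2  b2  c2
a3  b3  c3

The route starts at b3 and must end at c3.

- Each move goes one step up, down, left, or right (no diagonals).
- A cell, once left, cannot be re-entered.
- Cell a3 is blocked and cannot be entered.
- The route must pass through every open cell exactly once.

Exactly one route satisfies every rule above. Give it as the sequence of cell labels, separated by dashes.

b3 - b2 - a2 - a1 - b1 - c1 - c2 - c3

Need to visit all 8 open cells exactly once, starting at b3 and ending at c3.
Route from b3: up 1 to b2, left 1 to a2, up 1 to a1, right 2 to c1, down 2 to c3 — 7 moves in all.
Check: all 8 open cells covered.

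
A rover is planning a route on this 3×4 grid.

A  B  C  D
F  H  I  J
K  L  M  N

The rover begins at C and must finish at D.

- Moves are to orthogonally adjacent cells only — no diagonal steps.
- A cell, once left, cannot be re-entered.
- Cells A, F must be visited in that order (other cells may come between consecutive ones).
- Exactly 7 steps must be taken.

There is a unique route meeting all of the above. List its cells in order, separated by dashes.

The waypoints must appear in the order A, F, with no cell reused.
Route from C: left 2 to A, down 1 to F, right 3 to J, up 1 to D — 7 moves in all.
Check: order respected (A at step 2, F at step 3); 7 moves as required.

C - B - A - F - H - I - J - D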